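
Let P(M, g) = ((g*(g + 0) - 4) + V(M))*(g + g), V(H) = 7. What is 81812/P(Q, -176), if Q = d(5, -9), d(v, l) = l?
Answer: -20453/2726152 ≈ -0.0075025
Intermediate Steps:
Q = -9
P(M, g) = 2*g*(3 + g²) (P(M, g) = ((g*(g + 0) - 4) + 7)*(g + g) = ((g*g - 4) + 7)*(2*g) = ((g² - 4) + 7)*(2*g) = ((-4 + g²) + 7)*(2*g) = (3 + g²)*(2*g) = 2*g*(3 + g²))
81812/P(Q, -176) = 81812/((2*(-176)*(3 + (-176)²))) = 81812/((2*(-176)*(3 + 30976))) = 81812/((2*(-176)*30979)) = 81812/(-10904608) = 81812*(-1/10904608) = -20453/2726152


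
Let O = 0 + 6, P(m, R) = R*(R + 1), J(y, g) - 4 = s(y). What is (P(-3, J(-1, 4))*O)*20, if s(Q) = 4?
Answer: 8640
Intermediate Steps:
J(y, g) = 8 (J(y, g) = 4 + 4 = 8)
P(m, R) = R*(1 + R)
O = 6
(P(-3, J(-1, 4))*O)*20 = ((8*(1 + 8))*6)*20 = ((8*9)*6)*20 = (72*6)*20 = 432*20 = 8640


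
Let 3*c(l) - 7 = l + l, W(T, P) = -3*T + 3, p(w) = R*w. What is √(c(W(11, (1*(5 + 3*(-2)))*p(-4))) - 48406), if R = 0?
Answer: I*√435813/3 ≈ 220.05*I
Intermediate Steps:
p(w) = 0 (p(w) = 0*w = 0)
W(T, P) = 3 - 3*T
c(l) = 7/3 + 2*l/3 (c(l) = 7/3 + (l + l)/3 = 7/3 + (2*l)/3 = 7/3 + 2*l/3)
√(c(W(11, (1*(5 + 3*(-2)))*p(-4))) - 48406) = √((7/3 + 2*(3 - 3*11)/3) - 48406) = √((7/3 + 2*(3 - 33)/3) - 48406) = √((7/3 + (⅔)*(-30)) - 48406) = √((7/3 - 20) - 48406) = √(-53/3 - 48406) = √(-145271/3) = I*√435813/3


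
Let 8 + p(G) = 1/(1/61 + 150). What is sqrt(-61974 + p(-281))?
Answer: I*sqrt(5190421769371)/9151 ≈ 248.96*I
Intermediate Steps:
p(G) = -73147/9151 (p(G) = -8 + 1/(1/61 + 150) = -8 + 1/(9151/61) = -8 + 61/9151 = -73147/9151)
sqrt(-61974 + p(-281)) = sqrt(-61974 - 73147/9151) = sqrt(-567197221/9151) = I*sqrt(5190421769371)/9151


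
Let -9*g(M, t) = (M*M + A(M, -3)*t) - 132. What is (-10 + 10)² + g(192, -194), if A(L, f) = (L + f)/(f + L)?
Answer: -36538/9 ≈ -4059.8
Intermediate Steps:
A(L, f) = 1 (A(L, f) = (L + f)/(L + f) = 1)
g(M, t) = 44/3 - t/9 - M²/9 (g(M, t) = -((M*M + 1*t) - 132)/9 = -((M² + t) - 132)/9 = -((t + M²) - 132)/9 = -(-132 + t + M²)/9 = 44/3 - t/9 - M²/9)
(-10 + 10)² + g(192, -194) = (-10 + 10)² + (44/3 - ⅑*(-194) - ⅑*192²) = 0² + (44/3 + 194/9 - ⅑*36864) = 0 + (44/3 + 194/9 - 4096) = 0 - 36538/9 = -36538/9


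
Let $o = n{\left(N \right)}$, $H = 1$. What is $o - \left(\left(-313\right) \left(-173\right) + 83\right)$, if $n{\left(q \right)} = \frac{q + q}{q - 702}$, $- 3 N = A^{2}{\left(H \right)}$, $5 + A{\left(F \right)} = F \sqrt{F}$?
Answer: $- \frac{57540136}{1061} \approx -54232.0$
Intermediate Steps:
$A{\left(F \right)} = -5 + F^{\frac{3}{2}}$ ($A{\left(F \right)} = -5 + F \sqrt{F} = -5 + F^{\frac{3}{2}}$)
$N = - \frac{16}{3}$ ($N = - \frac{\left(-5 + 1^{\frac{3}{2}}\right)^{2}}{3} = - \frac{\left(-5 + 1\right)^{2}}{3} = - \frac{\left(-4\right)^{2}}{3} = \left(- \frac{1}{3}\right) 16 = - \frac{16}{3} \approx -5.3333$)
$n{\left(q \right)} = \frac{2 q}{-702 + q}$
$o = \frac{16}{1061}$ ($o = 2 \left(- \frac{16}{3}\right) \frac{1}{-702 - \frac{16}{3}} = 2 \left(- \frac{16}{3}\right) \frac{1}{- \frac{2122}{3}} = 2 \left(- \frac{16}{3}\right) \left(- \frac{3}{2122}\right) = \frac{16}{1061} \approx 0.01508$)
$o - \left(\left(-313\right) \left(-173\right) + 83\right) = \frac{16}{1061} - \left(\left(-313\right) \left(-173\right) + 83\right) = \frac{16}{1061} - \left(54149 + 83\right) = \frac{16}{1061} - 54232 = - \frac{57540136}{1061}$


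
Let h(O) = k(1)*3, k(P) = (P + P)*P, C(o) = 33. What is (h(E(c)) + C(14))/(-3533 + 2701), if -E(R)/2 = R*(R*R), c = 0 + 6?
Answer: -3/64 ≈ -0.046875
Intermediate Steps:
c = 6
k(P) = 2*P² (k(P) = (2*P)*P = 2*P²)
E(R) = -2*R³ (E(R) = -2*R*R*R = -2*R*R² = -2*R³)
h(O) = 6 (h(O) = (2*1²)*3 = (2*1)*3 = 2*3 = 6)
(h(E(c)) + C(14))/(-3533 + 2701) = (6 + 33)/(-3533 + 2701) = 39/(-832) = 39*(-1/832) = -3/64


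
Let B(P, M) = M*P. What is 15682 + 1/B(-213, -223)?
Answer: 744879319/47499 ≈ 15682.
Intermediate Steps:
15682 + 1/B(-213, -223) = 15682 + 1/(-223*(-213)) = 15682 + 1/47499 = 744879319/47499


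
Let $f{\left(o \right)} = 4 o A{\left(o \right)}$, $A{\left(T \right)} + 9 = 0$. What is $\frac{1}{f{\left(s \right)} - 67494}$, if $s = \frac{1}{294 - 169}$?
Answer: $- \frac{125}{8436786} \approx -1.4816 \cdot 10^{-5}$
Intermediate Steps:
$A{\left(T \right)} = -9$ ($A{\left(T \right)} = -9 + 0 = -9$)
$s = \frac{1}{125} \approx 0.008$
$f{\left(o \right)} = - 36 o$ ($f{\left(o \right)} = 4 o \left(-9\right) = - 36 o$)
$\frac{1}{f{\left(s \right)} - 67494} = \frac{1}{\left(-36\right) \frac{1}{125} - 67494} = \frac{1}{- \frac{36}{125} - 67494} = \frac{1}{- \frac{8436786}{125}} = - \frac{125}{8436786}$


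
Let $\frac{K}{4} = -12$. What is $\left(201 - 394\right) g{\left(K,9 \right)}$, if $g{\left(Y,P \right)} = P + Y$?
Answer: $7527$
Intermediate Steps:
$K = -48$ ($K = 4 \left(-12\right) = -48$)
$\left(201 - 394\right) g{\left(K,9 \right)} = \left(201 - 394\right) \left(9 - 48\right) = \left(-193\right) \left(-39\right) = 7527$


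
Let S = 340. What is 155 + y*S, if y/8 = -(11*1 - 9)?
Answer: -5285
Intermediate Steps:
y = -16 (y = 8*(-(11*1 - 9)) = 8*(-(11 - 9)) = 8*(-1*2) = 8*(-2) = -16)
155 + y*S = 155 - 16*340 = 155 - 5440 = -5285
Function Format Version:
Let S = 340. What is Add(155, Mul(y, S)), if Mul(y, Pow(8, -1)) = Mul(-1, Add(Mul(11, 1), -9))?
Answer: -5285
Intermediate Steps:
y = -16 (y = Mul(8, Mul(-1, Add(Mul(11, 1), -9))) = Mul(8, Mul(-1, Add(11, -9))) = Mul(8, Mul(-1, 2)) = Mul(8, -2) = -16)
Add(155, Mul(y, S)) = Add(155, Mul(-16, 340)) = Add(155, -5440) = -5285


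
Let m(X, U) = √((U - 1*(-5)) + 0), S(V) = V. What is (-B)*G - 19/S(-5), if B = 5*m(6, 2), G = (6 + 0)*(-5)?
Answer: 19/5 + 150*√7 ≈ 400.66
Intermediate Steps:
m(X, U) = √(5 + U) (m(X, U) = √((U + 5) + 0) = √((5 + U) + 0) = √(5 + U))
G = -30 (G = 6*(-5) = -30)
B = 5*√7 (B = 5*√(5 + 2) = 5*√7 ≈ 13.229)
(-B)*G - 19/S(-5) = -5*√7*(-30) - 19/(-5) = -5*√7*(-30) - 19*(-⅕) = 150*√7 + 19/5 = 19/5 + 150*√7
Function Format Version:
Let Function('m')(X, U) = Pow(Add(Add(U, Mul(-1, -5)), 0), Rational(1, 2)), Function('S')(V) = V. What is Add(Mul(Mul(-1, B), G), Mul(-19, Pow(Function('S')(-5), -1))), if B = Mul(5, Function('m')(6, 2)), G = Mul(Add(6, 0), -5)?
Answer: Add(Rational(19, 5), Mul(150, Pow(7, Rational(1, 2)))) ≈ 400.66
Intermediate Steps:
Function('m')(X, U) = Pow(Add(5, U), Rational(1, 2)) (Function('m')(X, U) = Pow(Add(Add(U, 5), 0), Rational(1, 2)) = Pow(Add(Add(5, U), 0), Rational(1, 2)) = Pow(Add(5, U), Rational(1, 2)))
G = -30 (G = Mul(6, -5) = -30)
B = Mul(5, Pow(7, Rational(1, 2))) (B = Mul(5, Pow(Add(5, 2), Rational(1, 2))) = Mul(5, Pow(7, Rational(1, 2))) ≈ 13.229)
Add(Mul(Mul(-1, B), G), Mul(-19, Pow(Function('S')(-5), -1))) = Add(Mul(Mul(-1, Mul(5, Pow(7, Rational(1, 2)))), -30), Mul(-19, Pow(-5, -1))) = Add(Mul(Mul(-5, Pow(7, Rational(1, 2))), -30), Mul(-19, Rational(-1, 5))) = Add(Mul(150, Pow(7, Rational(1, 2))), Rational(19, 5)) = Add(Rational(19, 5), Mul(150, Pow(7, Rational(1, 2))))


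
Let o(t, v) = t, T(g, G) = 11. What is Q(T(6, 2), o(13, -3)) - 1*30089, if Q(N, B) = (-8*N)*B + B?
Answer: -31220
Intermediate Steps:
Q(N, B) = B - 8*B*N (Q(N, B) = -8*B*N + B = B - 8*B*N)
Q(T(6, 2), o(13, -3)) - 1*30089 = 13*(1 - 8*11) - 1*30089 = 13*(1 - 88) - 30089 = 13*(-87) - 30089 = -1131 - 30089 = -31220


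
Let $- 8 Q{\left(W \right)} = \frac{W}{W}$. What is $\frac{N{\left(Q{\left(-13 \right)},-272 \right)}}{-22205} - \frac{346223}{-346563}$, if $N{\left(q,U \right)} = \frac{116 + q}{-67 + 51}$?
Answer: $\frac{984370123421}{985015221120} \approx 0.99934$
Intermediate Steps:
$Q{\left(W \right)} = - \frac{1}{8}$ ($Q{\left(W \right)} = - \frac{W \frac{1}{W}}{8} = \left(- \frac{1}{8}\right) 1 = - \frac{1}{8}$)
$N{\left(q,U \right)} = - \frac{29}{4} - \frac{q}{16}$ ($N{\left(q,U \right)} = \frac{116 + q}{-16} = \left(116 + q\right) \left(- \frac{1}{16}\right) = - \frac{29}{4} - \frac{q}{16}$)
$\frac{N{\left(Q{\left(-13 \right)},-272 \right)}}{-22205} - \frac{346223}{-346563} = \frac{- \frac{29}{4} - - \frac{1}{128}}{-22205} - \frac{346223}{-346563} = \left(- \frac{29}{4} + \frac{1}{128}\right) \left(- \frac{1}{22205}\right) - - \frac{346223}{346563} = \left(- \frac{927}{128}\right) \left(- \frac{1}{22205}\right) + \frac{346223}{346563} = \frac{927}{2842240} + \frac{346223}{346563} = \frac{984370123421}{985015221120}$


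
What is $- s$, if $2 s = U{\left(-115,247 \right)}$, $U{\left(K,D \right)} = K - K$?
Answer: $0$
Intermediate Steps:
$U{\left(K,D \right)} = 0$
$s = 0$ ($s = \frac{1}{2} \cdot 0 = 0$)
$- s = \left(-1\right) 0 = 0$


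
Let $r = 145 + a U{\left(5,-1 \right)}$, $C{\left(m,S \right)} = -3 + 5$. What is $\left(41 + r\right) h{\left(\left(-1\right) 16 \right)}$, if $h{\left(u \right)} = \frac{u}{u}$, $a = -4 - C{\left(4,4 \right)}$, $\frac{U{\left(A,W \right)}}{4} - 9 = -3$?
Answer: $42$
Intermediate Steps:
$U{\left(A,W \right)} = 24$ ($U{\left(A,W \right)} = 36 + 4 \left(-3\right) = 36 - 12 = 24$)
$C{\left(m,S \right)} = 2$
$a = -6$ ($a = -4 - 2 = -6$)
$h{\left(u \right)} = 1$
$r = 1$ ($r = 145 - 144 = 1$)
$\left(41 + r\right) h{\left(\left(-1\right) 16 \right)} = \left(41 + 1\right) 1 = 42 \cdot 1 = 42$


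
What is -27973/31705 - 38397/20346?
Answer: -595505181/215023310 ≈ -2.7695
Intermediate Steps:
-27973/31705 - 38397/20346 = -27973*1/31705 - 38397*1/20346 = -27973/31705 - 12799/6782 = -595505181/215023310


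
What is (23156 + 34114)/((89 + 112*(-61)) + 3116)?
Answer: -19090/1209 ≈ -15.790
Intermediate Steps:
(23156 + 34114)/((89 + 112*(-61)) + 3116) = 57270/((89 - 6832) + 3116) = 57270/(-6743 + 3116) = 57270/(-3627) = 57270*(-1/3627) = -19090/1209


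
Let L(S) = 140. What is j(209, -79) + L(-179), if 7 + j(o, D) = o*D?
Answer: -16378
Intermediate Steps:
j(o, D) = -7 + D*o (j(o, D) = -7 + o*D = -7 + D*o)
j(209, -79) + L(-179) = (-7 - 79*209) + 140 = (-7 - 16511) + 140 = -16518 + 140 = -16378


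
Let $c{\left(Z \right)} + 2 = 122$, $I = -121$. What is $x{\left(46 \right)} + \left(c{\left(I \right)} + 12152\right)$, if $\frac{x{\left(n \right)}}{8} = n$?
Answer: $12640$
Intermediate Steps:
$c{\left(Z \right)} = 120$ ($c{\left(Z \right)} = -2 + 122 = 120$)
$x{\left(n \right)} = 8 n$
$x{\left(46 \right)} + \left(c{\left(I \right)} + 12152\right) = 8 \cdot 46 + \left(120 + 12152\right) = 368 + 12272 = 12640$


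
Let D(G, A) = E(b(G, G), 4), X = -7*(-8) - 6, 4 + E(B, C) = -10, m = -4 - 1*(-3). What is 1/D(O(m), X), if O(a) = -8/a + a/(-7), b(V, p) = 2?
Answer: -1/14 ≈ -0.071429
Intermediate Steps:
m = -1 (m = -4 + 3 = -1)
E(B, C) = -14 (E(B, C) = -4 - 10 = -14)
X = 50 (X = 56 - 6 = 50)
O(a) = -8/a - a/7 (O(a) = -8/a + a*(-⅐) = -8/a - a/7)
D(G, A) = -14
1/D(O(m), X) = 1/(-14) = -1/14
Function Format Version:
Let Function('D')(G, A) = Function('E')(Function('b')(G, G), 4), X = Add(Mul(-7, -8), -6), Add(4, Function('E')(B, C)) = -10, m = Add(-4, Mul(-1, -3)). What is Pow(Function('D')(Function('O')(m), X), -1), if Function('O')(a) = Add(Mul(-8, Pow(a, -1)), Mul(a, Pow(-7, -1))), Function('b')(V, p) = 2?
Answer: Rational(-1, 14) ≈ -0.071429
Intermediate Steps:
m = -1 (m = Add(-4, 3) = -1)
Function('E')(B, C) = -14 (Function('E')(B, C) = Add(-4, -10) = -14)
X = 50 (X = Add(56, -6) = 50)
Function('O')(a) = Add(Mul(-8, Pow(a, -1)), Mul(Rational(-1, 7), a)) (Function('O')(a) = Add(Mul(-8, Pow(a, -1)), Mul(a, Rational(-1, 7))) = Add(Mul(-8, Pow(a, -1)), Mul(Rational(-1, 7), a)))
Function('D')(G, A) = -14
Pow(Function('D')(Function('O')(m), X), -1) = Pow(-14, -1) = Rational(-1, 14)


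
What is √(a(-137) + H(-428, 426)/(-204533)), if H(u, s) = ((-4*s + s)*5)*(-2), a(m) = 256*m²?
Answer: 2*√50251366890993289/204533 ≈ 2192.0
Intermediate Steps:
H(u, s) = 30*s (H(u, s) = (-3*s*5)*(-2) = -15*s*(-2) = 30*s)
√(a(-137) + H(-428, 426)/(-204533)) = √(256*(-137)² + (30*426)/(-204533)) = √(256*18769 + 12780*(-1/204533)) = √(4804864 - 12780/204533) = √(982753235732/204533) = 2*√50251366890993289/204533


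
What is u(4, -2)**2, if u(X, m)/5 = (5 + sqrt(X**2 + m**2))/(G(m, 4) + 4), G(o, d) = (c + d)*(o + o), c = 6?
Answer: 125/144 + 125*sqrt(5)/324 ≈ 1.7307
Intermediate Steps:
G(o, d) = 2*o*(6 + d) (G(o, d) = (6 + d)*(o + o) = (6 + d)*(2*o) = 2*o*(6 + d))
u(X, m) = 5*(5 + sqrt(X**2 + m**2))/(4 + 20*m) (u(X, m) = 5*((5 + sqrt(X**2 + m**2))/(2*m*(6 + 4) + 4)) = 5*((5 + sqrt(X**2 + m**2))/(2*m*10 + 4)) = 5*((5 + sqrt(X**2 + m**2))/(20*m + 4)) = 5*((5 + sqrt(X**2 + m**2))/(4 + 20*m)) = 5*(5 + sqrt(X**2 + m**2))/(4 + 20*m))
u(4, -2)**2 = (5*(5 + sqrt(4**2 + (-2)**2))/(4*(1 + 5*(-2))))**2 = (5*(5 + sqrt(16 + 4))/(4*(1 - 10)))**2 = ((5/4)*(5 + sqrt(20))/(-9))**2 = ((5/4)*(-1/9)*(5 + 2*sqrt(5)))**2 = (-25/36 - 5*sqrt(5)/18)**2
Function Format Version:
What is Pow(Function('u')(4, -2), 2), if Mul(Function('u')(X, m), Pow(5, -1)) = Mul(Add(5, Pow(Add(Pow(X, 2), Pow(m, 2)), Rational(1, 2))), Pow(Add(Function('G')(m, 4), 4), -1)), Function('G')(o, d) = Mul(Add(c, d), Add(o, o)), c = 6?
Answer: Add(Rational(125, 144), Mul(Rational(125, 324), Pow(5, Rational(1, 2)))) ≈ 1.7307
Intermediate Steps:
Function('G')(o, d) = Mul(2, o, Add(6, d)) (Function('G')(o, d) = Mul(Add(6, d), Add(o, o)) = Mul(Add(6, d), Mul(2, o)) = Mul(2, o, Add(6, d)))
Function('u')(X, m) = Mul(5, Pow(Add(4, Mul(20, m)), -1), Add(5, Pow(Add(Pow(X, 2), Pow(m, 2)), Rational(1, 2)))) (Function('u')(X, m) = Mul(5, Mul(Add(5, Pow(Add(Pow(X, 2), Pow(m, 2)), Rational(1, 2))), Pow(Add(Mul(2, m, Add(6, 4)), 4), -1))) = Mul(5, Mul(Add(5, Pow(Add(Pow(X, 2), Pow(m, 2)), Rational(1, 2))), Pow(Add(Mul(2, m, 10), 4), -1))) = Mul(5, Mul(Add(5, Pow(Add(Pow(X, 2), Pow(m, 2)), Rational(1, 2))), Pow(Add(Mul(20, m), 4), -1))) = Mul(5, Mul(Add(5, Pow(Add(Pow(X, 2), Pow(m, 2)), Rational(1, 2))), Pow(Add(4, Mul(20, m)), -1))) = Mul(5, Mul(Pow(Add(4, Mul(20, m)), -1), Add(5, Pow(Add(Pow(X, 2), Pow(m, 2)), Rational(1, 2))))) = Mul(5, Pow(Add(4, Mul(20, m)), -1), Add(5, Pow(Add(Pow(X, 2), Pow(m, 2)), Rational(1, 2)))))
Pow(Function('u')(4, -2), 2) = Pow(Mul(Rational(5, 4), Pow(Add(1, Mul(5, -2)), -1), Add(5, Pow(Add(Pow(4, 2), Pow(-2, 2)), Rational(1, 2)))), 2) = Pow(Mul(Rational(5, 4), Pow(Add(1, -10), -1), Add(5, Pow(Add(16, 4), Rational(1, 2)))), 2) = Pow(Mul(Rational(5, 4), Pow(-9, -1), Add(5, Pow(20, Rational(1, 2)))), 2) = Pow(Mul(Rational(5, 4), Rational(-1, 9), Add(5, Mul(2, Pow(5, Rational(1, 2))))), 2) = Pow(Add(Rational(-25, 36), Mul(Rational(-5, 18), Pow(5, Rational(1, 2)))), 2)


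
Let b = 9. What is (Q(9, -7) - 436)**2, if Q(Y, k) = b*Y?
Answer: 126025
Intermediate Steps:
Q(Y, k) = 9*Y
(Q(9, -7) - 436)**2 = (9*9 - 436)**2 = (81 - 436)**2 = (-355)**2 = 126025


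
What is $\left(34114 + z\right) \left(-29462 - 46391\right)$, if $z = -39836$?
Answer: $434030866$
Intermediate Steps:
$\left(34114 + z\right) \left(-29462 - 46391\right) = \left(34114 - 39836\right) \left(-29462 - 46391\right) = \left(-5722\right) \left(-75853\right) = 434030866$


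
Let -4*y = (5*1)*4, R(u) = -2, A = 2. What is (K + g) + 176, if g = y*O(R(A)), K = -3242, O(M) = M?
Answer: -3056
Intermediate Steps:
y = -5 (y = -5*1*4/4 = -5*4/4 = -¼*20 = -5)
g = 10 (g = -5*(-2) = 10)
(K + g) + 176 = (-3242 + 10) + 176 = -3232 + 176 = -3056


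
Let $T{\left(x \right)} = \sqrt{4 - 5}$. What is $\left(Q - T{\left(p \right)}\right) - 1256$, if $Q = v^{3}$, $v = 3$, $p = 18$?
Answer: $-1229 - i \approx -1229.0 - 1.0 i$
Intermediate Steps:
$T{\left(x \right)} = i$ ($T{\left(x \right)} = \sqrt{-1} = i$)
$Q = 27$ ($Q = 3^{3} = 27$)
$\left(Q - T{\left(p \right)}\right) - 1256 = \left(27 - i\right) - 1256 = -1229 - i$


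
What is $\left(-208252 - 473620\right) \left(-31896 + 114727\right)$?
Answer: $-56480139632$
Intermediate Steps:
$\left(-208252 - 473620\right) \left(-31896 + 114727\right) = \left(-208252 - 473620\right) 82831 = \left(-681872\right) 82831 = -56480139632$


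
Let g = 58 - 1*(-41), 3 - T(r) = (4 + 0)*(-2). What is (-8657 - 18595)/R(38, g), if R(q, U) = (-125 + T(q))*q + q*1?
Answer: 13626/2147 ≈ 6.3465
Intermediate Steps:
T(r) = 11 (T(r) = 3 - (4 + 0)*(-2) = 3 - 4*(-2) = 3 - 1*(-8) = 3 + 8 = 11)
g = 99 (g = 58 + 41 = 99)
R(q, U) = -113*q (R(q, U) = (-125 + 11)*q + q*1 = -114*q + q = -113*q)
(-8657 - 18595)/R(38, g) = (-8657 - 18595)/((-113*38)) = -27252/(-4294) = -27252*(-1/4294) = 13626/2147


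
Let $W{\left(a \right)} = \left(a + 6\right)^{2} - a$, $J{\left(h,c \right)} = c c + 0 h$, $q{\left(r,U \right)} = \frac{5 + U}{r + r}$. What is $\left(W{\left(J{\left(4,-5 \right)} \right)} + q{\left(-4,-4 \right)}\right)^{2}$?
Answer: $\frac{56055169}{64} \approx 8.7586 \cdot 10^{5}$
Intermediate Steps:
$q{\left(r,U \right)} = \frac{5 + U}{2 r}$
$J{\left(h,c \right)} = c^{2}$ ($J{\left(h,c \right)} = c^{2} + 0 = c^{2}$)
$W{\left(a \right)} = \left(6 + a\right)^{2} - a$
$\left(W{\left(J{\left(4,-5 \right)} \right)} + q{\left(-4,-4 \right)}\right)^{2} = \left(\left(\left(6 + \left(-5\right)^{2}\right)^{2} - \left(-5\right)^{2}\right) + \frac{5 - 4}{2 \left(-4\right)}\right)^{2} = \left(\left(\left(6 + 25\right)^{2} - 25\right) + \frac{1}{2} \left(- \frac{1}{4}\right) 1\right)^{2} = \left(\left(31^{2} - 25\right) - \frac{1}{8}\right)^{2} = \left(\left(961 - 25\right) - \frac{1}{8}\right)^{2} = \left(936 - \frac{1}{8}\right)^{2} = \left(\frac{7487}{8}\right)^{2} = \frac{56055169}{64}$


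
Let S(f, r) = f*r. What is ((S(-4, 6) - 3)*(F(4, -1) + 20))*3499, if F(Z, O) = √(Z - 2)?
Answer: -1889460 - 94473*√2 ≈ -2.0231e+6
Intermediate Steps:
F(Z, O) = √(-2 + Z)
((S(-4, 6) - 3)*(F(4, -1) + 20))*3499 = ((-4*6 - 3)*(√(-2 + 4) + 20))*3499 = ((-24 - 3)*(√2 + 20))*3499 = -27*(20 + √2)*3499 = (-540 - 27*√2)*3499 = -1889460 - 94473*√2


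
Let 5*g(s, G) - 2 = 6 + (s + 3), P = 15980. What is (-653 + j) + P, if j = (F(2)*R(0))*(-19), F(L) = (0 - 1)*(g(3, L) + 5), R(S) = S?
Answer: 15327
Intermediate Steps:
g(s, G) = 11/5 + s/5 (g(s, G) = ⅖ + (6 + (s + 3))/5 = ⅖ + (6 + (3 + s))/5 = ⅖ + (9 + s)/5 = ⅖ + (9/5 + s/5) = 11/5 + s/5)
F(L) = -39/5 (F(L) = (0 - 1)*((11/5 + (⅕)*3) + 5) = -((11/5 + ⅗) + 5) = -(14/5 + 5) = -1*39/5 = -39/5)
j = 0 (j = -39/5*0*(-19) = 0*(-19) = 0)
(-653 + j) + P = (-653 + 0) + 15980 = -653 + 15980 = 15327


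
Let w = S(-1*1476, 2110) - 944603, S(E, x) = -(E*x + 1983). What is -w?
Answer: -2167774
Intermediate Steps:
S(E, x) = -1983 - E*x (S(E, x) = -(1983 + E*x) = -1983 - E*x)
w = 2167774 (w = (-1983 - 1*(-1*1476)*2110) - 944603 = (-1983 - 1*(-1476)*2110) - 944603 = (-1983 + 3114360) - 944603 = 3112377 - 944603 = 2167774)
-w = -1*2167774 = -2167774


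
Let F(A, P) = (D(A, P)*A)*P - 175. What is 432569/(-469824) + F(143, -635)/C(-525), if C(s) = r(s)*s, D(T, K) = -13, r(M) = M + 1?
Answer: 7258813951/2154143040 ≈ 3.3697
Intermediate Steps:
r(M) = 1 + M
C(s) = s*(1 + s) (C(s) = (1 + s)*s = s*(1 + s))
F(A, P) = -175 - 13*A*P (F(A, P) = (-13*A)*P - 175 = -13*A*P - 175 = -175 - 13*A*P)
432569/(-469824) + F(143, -635)/C(-525) = 432569/(-469824) + (-175 - 13*143*(-635))/((-525*(1 - 525))) = 432569*(-1/469824) + (-175 + 1180465)/((-525*(-524))) = -432569/469824 + 1180290/275100 = -432569/469824 + 1180290*(1/275100) = -432569/469824 + 39343/9170 = 7258813951/2154143040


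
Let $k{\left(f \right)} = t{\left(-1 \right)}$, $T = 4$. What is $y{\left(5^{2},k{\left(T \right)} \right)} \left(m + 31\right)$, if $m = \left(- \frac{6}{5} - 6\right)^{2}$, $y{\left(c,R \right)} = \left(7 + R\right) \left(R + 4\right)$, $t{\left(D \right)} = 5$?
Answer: $\frac{223668}{25} \approx 8946.7$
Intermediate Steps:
$k{\left(f \right)} = 5$
$y{\left(c,R \right)} = \left(4 + R\right) \left(7 + R\right)$ ($y{\left(c,R \right)} = \left(7 + R\right) \left(4 + R\right) = \left(4 + R\right) \left(7 + R\right)$)
$m = \frac{1296}{25}$ ($m = \left(\left(-6\right) \frac{1}{5} - 6\right)^{2} = \left(- \frac{6}{5} - 6\right)^{2} = \left(- \frac{36}{5}\right)^{2} = \frac{1296}{25} \approx 51.84$)
$y{\left(5^{2},k{\left(T \right)} \right)} \left(m + 31\right) = \left(28 + 5^{2} + 11 \cdot 5\right) \left(\frac{1296}{25} + 31\right) = \left(28 + 25 + 55\right) \frac{2071}{25} = 108 \cdot \frac{2071}{25} = \frac{223668}{25}$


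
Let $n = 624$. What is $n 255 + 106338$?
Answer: $265458$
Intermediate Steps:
$n 255 + 106338 = 624 \cdot 255 + 106338 = 159120 + 106338 = 265458$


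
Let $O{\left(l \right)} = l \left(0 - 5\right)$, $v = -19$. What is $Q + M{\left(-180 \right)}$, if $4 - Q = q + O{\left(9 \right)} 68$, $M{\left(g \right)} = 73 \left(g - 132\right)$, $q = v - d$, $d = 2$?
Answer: $-19691$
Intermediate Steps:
$q = -21$ ($q = -19 - 2 = -21$)
$M{\left(g \right)} = -9636 + 73 g$ ($M{\left(g \right)} = 73 \left(-132 + g\right) = -9636 + 73 g$)
$O{\left(l \right)} = - 5 l$ ($O{\left(l \right)} = l \left(-5\right) = - 5 l$)
$Q = 3085$ ($Q = 4 - \left(-21 + \left(-5\right) 9 \cdot 68\right) = 4 - \left(-21 - 3060\right) = 4 - -3081 = 4 + 3081 = 3085$)
$Q + M{\left(-180 \right)} = 3085 + \left(-9636 + 73 \left(-180\right)\right) = 3085 - 22776 = -19691$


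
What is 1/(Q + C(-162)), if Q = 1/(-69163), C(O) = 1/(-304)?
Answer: -21025552/69467 ≈ -302.67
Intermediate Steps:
C(O) = -1/304
Q = -1/69163 ≈ -1.4459e-5
1/(Q + C(-162)) = 1/(-1/69163 - 1/304) = 1/(-69467/21025552) = -21025552/69467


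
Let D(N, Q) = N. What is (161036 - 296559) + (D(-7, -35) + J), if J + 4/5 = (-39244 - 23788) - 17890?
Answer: -1082264/5 ≈ -2.1645e+5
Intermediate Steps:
J = -404614/5 (J = -4/5 + ((-39244 - 23788) - 17890) = -4/5 + (-63032 - 17890) = -4/5 - 80922 = -404614/5 ≈ -80923.)
(161036 - 296559) + (D(-7, -35) + J) = (161036 - 296559) + (-7 - 404614/5) = -135523 - 404649/5 = -1082264/5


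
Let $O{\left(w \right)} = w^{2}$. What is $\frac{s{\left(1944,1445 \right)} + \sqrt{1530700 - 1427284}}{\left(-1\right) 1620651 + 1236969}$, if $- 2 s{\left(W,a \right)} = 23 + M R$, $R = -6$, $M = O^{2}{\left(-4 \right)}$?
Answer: $- \frac{1513}{767364} - \frac{\sqrt{25854}}{191841} \approx -0.0028098$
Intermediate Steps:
$M = 256$ ($M = \left(\left(-4\right)^{2}\right)^{2} = 16^{2} = 256$)
$s{\left(W,a \right)} = \frac{1513}{2}$ ($s{\left(W,a \right)} = - \frac{23 + 256 \left(-6\right)}{2} = - \frac{23 - 1536}{2} = \left(- \frac{1}{2}\right) \left(-1513\right) = \frac{1513}{2}$)
$\frac{s{\left(1944,1445 \right)} + \sqrt{1530700 - 1427284}}{\left(-1\right) 1620651 + 1236969} = \frac{\frac{1513}{2} + \sqrt{1530700 - 1427284}}{\left(-1\right) 1620651 + 1236969} = \frac{\frac{1513}{2} + \sqrt{103416}}{-1620651 + 1236969} = \frac{\frac{1513}{2} + 2 \sqrt{25854}}{-383682} = \left(\frac{1513}{2} + 2 \sqrt{25854}\right) \left(- \frac{1}{383682}\right) = - \frac{1513}{767364} - \frac{\sqrt{25854}}{191841}$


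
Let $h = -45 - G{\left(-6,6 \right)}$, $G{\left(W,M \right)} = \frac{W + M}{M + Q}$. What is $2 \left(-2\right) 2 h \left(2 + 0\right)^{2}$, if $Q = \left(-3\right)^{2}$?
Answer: $1440$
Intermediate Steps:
$Q = 9$
$G{\left(W,M \right)} = \frac{M + W}{9 + M}$ ($G{\left(W,M \right)} = \frac{W + M}{M + 9} = \frac{M + W}{9 + M}$)
$h = -45$ ($h = -45 - \frac{6 - 6}{9 + 6} = -45 - \frac{1}{15} \cdot 0 = -45 - 0 = -45 + 0 = -45$)
$2 \left(-2\right) 2 h \left(2 + 0\right)^{2} = 2 \left(-2\right) 2 \left(-45\right) \left(2 + 0\right)^{2} = \left(-4\right) 2 \left(-45\right) 2^{2} = \left(-8\right) \left(-45\right) 4 = 360 \cdot 4 = 1440$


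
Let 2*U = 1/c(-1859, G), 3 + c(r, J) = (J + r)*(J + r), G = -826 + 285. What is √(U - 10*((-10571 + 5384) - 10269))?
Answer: √20511698057642684154/11519994 ≈ 393.14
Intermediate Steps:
G = -541
c(r, J) = -3 + (J + r)² (c(r, J) = -3 + (J + r)*(J + r) = -3 + (J + r)²)
U = 1/11519994 (U = 1/(2*(-3 + (-541 - 1859)²)) = 1/(2*(-3 + (-2400)²)) = 1/(2*(-3 + 5760000)) = (½)/5759997 = (½)*(1/5759997) = 1/11519994 ≈ 8.6806e-8)
√(U - 10*((-10571 + 5384) - 10269)) = √(1/11519994 - 10*((-10571 + 5384) - 10269)) = √(1/11519994 - 10*(-5187 - 10269)) = √(1/11519994 - 10*(-15456)) = √(1/11519994 + 154560) = √(1780530272641/11519994) = √20511698057642684154/11519994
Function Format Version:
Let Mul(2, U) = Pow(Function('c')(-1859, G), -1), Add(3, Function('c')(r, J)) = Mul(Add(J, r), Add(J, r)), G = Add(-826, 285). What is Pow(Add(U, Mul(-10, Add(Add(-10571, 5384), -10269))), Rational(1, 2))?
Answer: Mul(Rational(1, 11519994), Pow(20511698057642684154, Rational(1, 2))) ≈ 393.14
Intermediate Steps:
G = -541
Function('c')(r, J) = Add(-3, Pow(Add(J, r), 2)) (Function('c')(r, J) = Add(-3, Mul(Add(J, r), Add(J, r))) = Add(-3, Pow(Add(J, r), 2)))
U = Rational(1, 11519994) (U = Mul(Rational(1, 2), Pow(Add(-3, Pow(Add(-541, -1859), 2)), -1)) = Mul(Rational(1, 2), Pow(Add(-3, Pow(-2400, 2)), -1)) = Mul(Rational(1, 2), Pow(Add(-3, 5760000), -1)) = Mul(Rational(1, 2), Pow(5759997, -1)) = Mul(Rational(1, 2), Rational(1, 5759997)) = Rational(1, 11519994) ≈ 8.6806e-8)
Pow(Add(U, Mul(-10, Add(Add(-10571, 5384), -10269))), Rational(1, 2)) = Pow(Add(Rational(1, 11519994), Mul(-10, Add(Add(-10571, 5384), -10269))), Rational(1, 2)) = Pow(Add(Rational(1, 11519994), Mul(-10, Add(-5187, -10269))), Rational(1, 2)) = Pow(Add(Rational(1, 11519994), Mul(-10, -15456)), Rational(1, 2)) = Pow(Add(Rational(1, 11519994), 154560), Rational(1, 2)) = Pow(Rational(1780530272641, 11519994), Rational(1, 2)) = Mul(Rational(1, 11519994), Pow(20511698057642684154, Rational(1, 2)))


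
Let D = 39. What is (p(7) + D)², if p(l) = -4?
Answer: 1225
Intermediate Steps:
(p(7) + D)² = (-4 + 39)² = 35² = 1225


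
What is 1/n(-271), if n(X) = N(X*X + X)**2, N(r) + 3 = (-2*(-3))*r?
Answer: 1/192735926289 ≈ 5.1884e-12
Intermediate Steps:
N(r) = -3 + 6*r (N(r) = -3 + (-2*(-3))*r = -3 + 6*r)
n(X) = (-3 + 6*X + 6*X**2)**2 (n(X) = (-3 + 6*(X*X + X))**2 = (-3 + 6*(X**2 + X))**2 = (-3 + 6*(X + X**2))**2 = (-3 + (6*X + 6*X**2))**2 = (-3 + 6*X + 6*X**2)**2)
1/n(-271) = 1/(9*(-1 + 2*(-271)*(1 - 271))**2) = 1/(9*(-1 + 2*(-271)*(-270))**2) = 1/(9*(-1 + 146340)**2) = 1/(9*146339**2) = 1/(9*21415102921) = 1/192735926289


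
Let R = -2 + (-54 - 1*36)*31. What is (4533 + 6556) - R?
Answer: 13881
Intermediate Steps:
R = -2792 (R = -2 + (-54 - 36)*31 = -2 - 90*31 = -2 - 2790 = -2792)
(4533 + 6556) - R = (4533 + 6556) - 1*(-2792) = 11089 + 2792 = 13881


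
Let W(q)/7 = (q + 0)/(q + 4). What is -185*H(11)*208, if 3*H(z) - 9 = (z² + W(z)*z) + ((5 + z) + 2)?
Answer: -23603632/9 ≈ -2.6226e+6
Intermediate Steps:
W(q) = 7*q/(4 + q) (W(q) = 7*((q + 0)/(q + 4)) = 7*(q/(4 + q)) = 7*q/(4 + q))
H(z) = 16/3 + z/3 + z²/3 + 7*z²/(3*(4 + z)) (H(z) = 3 + ((z² + (7*z/(4 + z))*z) + ((5 + z) + 2))/3 = 3 + ((z² + 7*z²/(4 + z)) + (7 + z))/3 = 3 + (7 + z + z² + 7*z²/(4 + z))/3 = 3 + (7/3 + z/3 + z²/3 + 7*z²/(3*(4 + z))) = 16/3 + z/3 + z²/3 + 7*z²/(3*(4 + z)))
-185*H(11)*208 = -185*(64 + 11³ + 12*11² + 20*11)/(3*(4 + 11))*208 = -185*(64 + 1331 + 12*121 + 220)/(3*15)*208 = -185*(64 + 1331 + 1452 + 220)/(3*15)*208 = -185*3067/(3*15)*208 = -185*3067/45*208 = -113479/9*208 = -23603632/9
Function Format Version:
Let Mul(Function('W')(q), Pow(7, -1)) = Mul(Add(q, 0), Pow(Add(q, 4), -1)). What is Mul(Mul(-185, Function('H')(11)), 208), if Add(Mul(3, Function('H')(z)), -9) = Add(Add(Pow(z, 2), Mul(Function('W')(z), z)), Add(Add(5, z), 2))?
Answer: Rational(-23603632, 9) ≈ -2.6226e+6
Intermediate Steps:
Function('W')(q) = Mul(7, q, Pow(Add(4, q), -1)) (Function('W')(q) = Mul(7, Mul(Add(q, 0), Pow(Add(q, 4), -1))) = Mul(7, Mul(q, Pow(Add(4, q), -1))) = Mul(7, q, Pow(Add(4, q), -1)))
Function('H')(z) = Add(Rational(16, 3), Mul(Rational(1, 3), z), Mul(Rational(1, 3), Pow(z, 2)), Mul(Rational(7, 3), Pow(z, 2), Pow(Add(4, z), -1))) (Function('H')(z) = Add(3, Mul(Rational(1, 3), Add(Add(Pow(z, 2), Mul(Mul(7, z, Pow(Add(4, z), -1)), z)), Add(Add(5, z), 2)))) = Add(3, Mul(Rational(1, 3), Add(Add(Pow(z, 2), Mul(7, Pow(z, 2), Pow(Add(4, z), -1))), Add(7, z)))) = Add(3, Mul(Rational(1, 3), Add(7, z, Pow(z, 2), Mul(7, Pow(z, 2), Pow(Add(4, z), -1))))) = Add(3, Add(Rational(7, 3), Mul(Rational(1, 3), z), Mul(Rational(1, 3), Pow(z, 2)), Mul(Rational(7, 3), Pow(z, 2), Pow(Add(4, z), -1)))) = Add(Rational(16, 3), Mul(Rational(1, 3), z), Mul(Rational(1, 3), Pow(z, 2)), Mul(Rational(7, 3), Pow(z, 2), Pow(Add(4, z), -1))))
Mul(Mul(-185, Function('H')(11)), 208) = Mul(Mul(-185, Mul(Rational(1, 3), Pow(Add(4, 11), -1), Add(64, Pow(11, 3), Mul(12, Pow(11, 2)), Mul(20, 11)))), 208) = Mul(Mul(-185, Mul(Rational(1, 3), Pow(15, -1), Add(64, 1331, Mul(12, 121), 220))), 208) = Mul(Mul(-185, Mul(Rational(1, 3), Rational(1, 15), Add(64, 1331, 1452, 220))), 208) = Mul(Mul(-185, Mul(Rational(1, 3), Rational(1, 15), 3067)), 208) = Mul(Mul(-185, Rational(3067, 45)), 208) = Mul(Rational(-113479, 9), 208) = Rational(-23603632, 9)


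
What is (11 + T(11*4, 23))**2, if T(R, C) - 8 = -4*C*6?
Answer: 284089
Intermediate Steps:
T(R, C) = 8 - 24*C (T(R, C) = 8 - 4*C*6 = 8 - 24*C)
(11 + T(11*4, 23))**2 = (11 + (8 - 24*23))**2 = (11 + (8 - 552))**2 = (11 - 544)**2 = (-533)**2 = 284089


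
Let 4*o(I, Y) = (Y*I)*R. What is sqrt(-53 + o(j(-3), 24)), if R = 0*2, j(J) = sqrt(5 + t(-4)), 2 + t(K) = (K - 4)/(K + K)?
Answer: I*sqrt(53) ≈ 7.2801*I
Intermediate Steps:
t(K) = -2 + (-4 + K)/(2*K) (t(K) = -2 + (K - 4)/(K + K) = -2 + (-4 + K)/((2*K)) = -2 + (-4 + K)*(1/(2*K)) = -2 + (-4 + K)/(2*K))
j(J) = 2 (j(J) = sqrt(5 + (-3/2 - 2/(-4))) = sqrt(5 + (-3/2 - 2*(-1/4))) = sqrt(5 + (-3/2 + 1/2)) = sqrt(5 - 1) = sqrt(4) = 2)
R = 0
o(I, Y) = 0 (o(I, Y) = ((Y*I)*0)/4 = ((I*Y)*0)/4 = (1/4)*0 = 0)
sqrt(-53 + o(j(-3), 24)) = sqrt(-53 + 0) = sqrt(-53) = I*sqrt(53)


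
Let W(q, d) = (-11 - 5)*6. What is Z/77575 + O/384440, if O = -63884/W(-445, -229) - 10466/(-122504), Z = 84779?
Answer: 2399417367118339/2192057150539200 ≈ 1.0946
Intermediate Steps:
W(q, d) = -96 (W(q, d) = -16*6 = -96)
O = 244595321/367512 (O = -63884/(-96) - 10466/(-122504) = -63884*(-1/96) - 10466*(-1/122504) = 15971/24 + 5233/61252 = 244595321/367512 ≈ 665.54)
Z/77575 + O/384440 = 84779/77575 + (244595321/367512)/384440 = 84779*(1/77575) + (244595321/367512)*(1/384440) = 84779/77575 + 244595321/141286313280 = 2399417367118339/2192057150539200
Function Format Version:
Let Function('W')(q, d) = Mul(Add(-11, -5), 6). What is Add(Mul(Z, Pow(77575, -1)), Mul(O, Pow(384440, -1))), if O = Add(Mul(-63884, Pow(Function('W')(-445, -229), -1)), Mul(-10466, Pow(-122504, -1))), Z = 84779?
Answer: Rational(2399417367118339, 2192057150539200) ≈ 1.0946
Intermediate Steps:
Function('W')(q, d) = -96 (Function('W')(q, d) = Mul(-16, 6) = -96)
O = Rational(244595321, 367512) (O = Add(Mul(-63884, Pow(-96, -1)), Mul(-10466, Pow(-122504, -1))) = Add(Mul(-63884, Rational(-1, 96)), Mul(-10466, Rational(-1, 122504))) = Add(Rational(15971, 24), Rational(5233, 61252)) = Rational(244595321, 367512) ≈ 665.54)
Add(Mul(Z, Pow(77575, -1)), Mul(O, Pow(384440, -1))) = Add(Mul(84779, Pow(77575, -1)), Mul(Rational(244595321, 367512), Pow(384440, -1))) = Add(Mul(84779, Rational(1, 77575)), Mul(Rational(244595321, 367512), Rational(1, 384440))) = Add(Rational(84779, 77575), Rational(244595321, 141286313280)) = Rational(2399417367118339, 2192057150539200)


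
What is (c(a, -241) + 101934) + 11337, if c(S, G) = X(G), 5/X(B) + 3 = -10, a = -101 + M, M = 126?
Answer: 1472518/13 ≈ 1.1327e+5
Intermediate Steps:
a = 25 (a = -101 + 126 = 25)
X(B) = -5/13 (X(B) = 5/(-3 - 10) = 5/(-13) = 5*(-1/13) = -5/13)
c(S, G) = -5/13
(c(a, -241) + 101934) + 11337 = (-5/13 + 101934) + 11337 = 1325137/13 + 11337 = 1472518/13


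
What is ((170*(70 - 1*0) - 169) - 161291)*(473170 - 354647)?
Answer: -17726299880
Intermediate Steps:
((170*(70 - 1*0) - 169) - 161291)*(473170 - 354647) = ((170*(70 + 0) - 169) - 161291)*118523 = ((170*70 - 169) - 161291)*118523 = ((11900 - 169) - 161291)*118523 = (11731 - 161291)*118523 = -149560*118523 = -17726299880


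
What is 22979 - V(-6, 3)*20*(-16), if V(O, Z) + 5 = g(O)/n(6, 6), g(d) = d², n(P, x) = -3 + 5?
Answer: 27139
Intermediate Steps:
n(P, x) = 2
V(O, Z) = -5 + O²/2
22979 - V(-6, 3)*20*(-16) = 22979 - (-5 + (½)*(-6)²)*20*(-16) = 22979 - (-5 + (½)*36)*20*(-16) = 22979 - (-5 + 18)*20*(-16) = 22979 - 13*20*(-16) = 22979 - 260*(-16) = 22979 - 1*(-4160) = 22979 + 4160 = 27139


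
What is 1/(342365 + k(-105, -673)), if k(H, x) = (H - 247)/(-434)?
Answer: 217/74293381 ≈ 2.9209e-6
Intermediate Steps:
k(H, x) = 247/434 - H/434 (k(H, x) = (-247 + H)*(-1/434) = 247/434 - H/434)
1/(342365 + k(-105, -673)) = 1/(342365 + (247/434 - 1/434*(-105))) = 1/(342365 + (247/434 + 15/62)) = 1/(342365 + 176/217) = 1/(74293381/217) = 217/74293381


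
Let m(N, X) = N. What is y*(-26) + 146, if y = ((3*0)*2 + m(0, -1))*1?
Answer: 146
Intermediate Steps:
y = 0 (y = ((3*0)*2 + 0)*1 = (0*2 + 0)*1 = (0 + 0)*1 = 0*1 = 0)
y*(-26) + 146 = 0*(-26) + 146 = 0 + 146 = 146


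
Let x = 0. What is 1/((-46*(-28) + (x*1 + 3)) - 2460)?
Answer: -1/1169 ≈ -0.00085543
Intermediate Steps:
1/((-46*(-28) + (x*1 + 3)) - 2460) = 1/((-46*(-28) + (0*1 + 3)) - 2460) = 1/((1288 + (0 + 3)) - 2460) = 1/((1288 + 3) - 2460) = 1/(1291 - 2460) = 1/(-1169) = -1/1169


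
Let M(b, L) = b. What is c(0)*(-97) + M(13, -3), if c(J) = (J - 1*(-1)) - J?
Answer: -84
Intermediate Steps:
c(J) = 1 (c(J) = (J + 1) - J = (1 + J) - J = 1)
c(0)*(-97) + M(13, -3) = 1*(-97) + 13 = -97 + 13 = -84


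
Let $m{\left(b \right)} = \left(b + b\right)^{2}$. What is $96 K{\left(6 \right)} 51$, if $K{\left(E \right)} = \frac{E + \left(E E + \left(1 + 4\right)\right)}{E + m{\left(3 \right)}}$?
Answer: $\frac{38352}{7} \approx 5478.9$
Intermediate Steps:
$m{\left(b \right)} = 4 b^{2}$ ($m{\left(b \right)} = \left(2 b\right)^{2} = 4 b^{2}$)
$K{\left(E \right)} = \frac{5 + E + E^{2}}{36 + E}$ ($K{\left(E \right)} = \frac{E + \left(E E + \left(1 + 4\right)\right)}{E + 4 \cdot 3^{2}} = \frac{E + \left(E^{2} + 5\right)}{E + 4 \cdot 9} = \frac{E + \left(5 + E^{2}\right)}{E + 36} = \frac{5 + E + E^{2}}{36 + E}$)
$96 K{\left(6 \right)} 51 = 96 \frac{5 + 6 + 6^{2}}{36 + 6} \cdot 51 = 96 \frac{5 + 6 + 36}{42} \cdot 51 = 96 \cdot \frac{1}{42} \cdot 47 \cdot 51 = 96 \cdot \frac{47}{42} \cdot 51 = \frac{752}{7} \cdot 51 = \frac{38352}{7}$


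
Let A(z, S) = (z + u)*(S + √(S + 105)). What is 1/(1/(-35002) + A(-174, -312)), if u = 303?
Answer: -49309434915994/1988826361752645757 - 474129181548*I*√23/1988826361752645757 ≈ -2.4793e-5 - 1.1433e-6*I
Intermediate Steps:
A(z, S) = (303 + z)*(S + √(105 + S)) (A(z, S) = (z + 303)*(S + √(S + 105)) = (303 + z)*(S + √(105 + S)))
1/(1/(-35002) + A(-174, -312)) = 1/(1/(-35002) + (303*(-312) + 303*√(105 - 312) - 312*(-174) - 174*√(105 - 312))) = 1/(-1/35002 + (-94536 + 303*√(-207) + 54288 - 522*I*√23)) = 1/(-1/35002 + (-94536 + 303*(3*I*√23) + 54288 - 522*I*√23)) = 1/(-1/35002 + (-94536 + 909*I*√23 + 54288 - 522*I*√23)) = 1/(-1/35002 + (-40248 + 387*I*√23)) = 1/(-1408760497/35002 + 387*I*√23)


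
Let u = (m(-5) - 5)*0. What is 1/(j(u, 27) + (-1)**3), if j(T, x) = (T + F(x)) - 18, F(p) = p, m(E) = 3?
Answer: 1/8 ≈ 0.12500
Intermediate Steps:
u = 0 (u = (3 - 5)*0 = -2*0 = 0)
j(T, x) = -18 + T + x (j(T, x) = (T + x) - 18 = -18 + T + x)
1/(j(u, 27) + (-1)**3) = 1/((-18 + 0 + 27) + (-1)**3) = 1/(9 - 1) = 1/8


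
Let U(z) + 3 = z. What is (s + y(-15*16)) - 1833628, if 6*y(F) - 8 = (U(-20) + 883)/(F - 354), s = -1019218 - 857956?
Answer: -3306323609/891 ≈ -3.7108e+6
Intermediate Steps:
U(z) = -3 + z
s = -1877174
y(F) = 4/3 + 430/(3*(-354 + F)) (y(F) = 4/3 + (((-3 - 20) + 883)/(F - 354))/6 = 4/3 + ((-23 + 883)/(-354 + F))/6 = 4/3 + (860/(-354 + F))/6 = 4/3 + 430/(3*(-354 + F)))
(s + y(-15*16)) - 1833628 = (-1877174 + 2*(-493 + 2*(-15*16))/(3*(-354 - 15*16))) - 1833628 = (-1877174 + 2*(-493 + 2*(-240))/(3*(-354 - 240))) - 1833628 = (-1877174 + (⅔)*(-493 - 480)/(-594)) - 1833628 = (-1877174 + (⅔)*(-1/594)*(-973)) - 1833628 = (-1877174 + 973/891) - 1833628 = -1672561061/891 - 1833628 = -3306323609/891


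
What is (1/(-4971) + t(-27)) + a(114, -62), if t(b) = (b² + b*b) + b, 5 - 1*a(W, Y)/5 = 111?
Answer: 4478870/4971 ≈ 901.00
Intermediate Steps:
a(W, Y) = -530 (a(W, Y) = 25 - 5*111 = 25 - 555 = -530)
t(b) = b + 2*b² (t(b) = (b² + b²) + b = 2*b² + b = b + 2*b²)
(1/(-4971) + t(-27)) + a(114, -62) = (1/(-4971) - 27*(1 + 2*(-27))) - 530 = (-1/4971 - 27*(1 - 54)) - 530 = (-1/4971 - 27*(-53)) - 530 = (-1/4971 + 1431) - 530 = 7113500/4971 - 530 = 4478870/4971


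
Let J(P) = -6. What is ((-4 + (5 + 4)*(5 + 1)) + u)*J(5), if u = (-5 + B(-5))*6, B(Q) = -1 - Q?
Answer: -264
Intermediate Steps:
u = -6 (u = (-5 + (-1 - 1*(-5)))*6 = (-5 + (-1 + 5))*6 = (-5 + 4)*6 = -1*6 = -6)
((-4 + (5 + 4)*(5 + 1)) + u)*J(5) = ((-4 + (5 + 4)*(5 + 1)) - 6)*(-6) = ((-4 + 9*6) - 6)*(-6) = ((-4 + 54) - 6)*(-6) = (50 - 6)*(-6) = 44*(-6) = -264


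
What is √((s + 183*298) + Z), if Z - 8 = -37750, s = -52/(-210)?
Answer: √185134530/105 ≈ 129.58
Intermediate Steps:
s = 26/105 (s = -52*(-1/210) = 26/105 ≈ 0.24762)
Z = -37742 (Z = 8 - 37750 = -37742)
√((s + 183*298) + Z) = √((26/105 + 183*298) - 37742) = √((26/105 + 54534) - 37742) = √(5726096/105 - 37742) = √(1763186/105) = √185134530/105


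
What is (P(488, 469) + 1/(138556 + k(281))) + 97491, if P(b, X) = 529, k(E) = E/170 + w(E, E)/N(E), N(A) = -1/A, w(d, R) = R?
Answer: 993082866790/10131431 ≈ 98020.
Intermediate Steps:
k(E) = -E**2 + E/170 (k(E) = E/170 + E/((-1/E)) = E*(1/170) + E*(-E) = E/170 - E**2 = -E**2 + E/170)
(P(488, 469) + 1/(138556 + k(281))) + 97491 = (529 + 1/(138556 + 281*(1/170 - 1*281))) + 97491 = (529 + 1/(138556 + 281*(1/170 - 281))) + 97491 = (529 + 1/(138556 + 281*(-47769/170))) + 97491 = (529 + 1/(138556 - 13423089/170)) + 97491 = (529 + 1/(10131431/170)) + 97491 = (529 + 170/10131431) + 97491 = 5359527169/10131431 + 97491 = 993082866790/10131431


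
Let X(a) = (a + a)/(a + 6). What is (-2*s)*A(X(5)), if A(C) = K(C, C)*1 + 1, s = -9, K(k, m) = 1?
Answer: 36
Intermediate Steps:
X(a) = 2*a/(6 + a) (X(a) = (2*a)/(6 + a) = 2*a/(6 + a))
A(C) = 2 (A(C) = 1*1 + 1 = 1 + 1 = 2)
(-2*s)*A(X(5)) = -2*(-9)*2 = 18*2 = 36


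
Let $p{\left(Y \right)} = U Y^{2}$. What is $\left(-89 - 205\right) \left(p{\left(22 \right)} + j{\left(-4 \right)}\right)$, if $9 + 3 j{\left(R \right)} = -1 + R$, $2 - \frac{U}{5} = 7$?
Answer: $3558772$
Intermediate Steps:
$U = -25$ ($U = 10 - 35 = -25$)
$p{\left(Y \right)} = - 25 Y^{2}$
$j{\left(R \right)} = - \frac{10}{3} + \frac{R}{3}$ ($j{\left(R \right)} = -3 + \frac{-1 + R}{3} = -3 + \left(- \frac{1}{3} + \frac{R}{3}\right) = - \frac{10}{3} + \frac{R}{3}$)
$\left(-89 - 205\right) \left(p{\left(22 \right)} + j{\left(-4 \right)}\right) = \left(-89 - 205\right) \left(- 25 \cdot 22^{2} + \left(- \frac{10}{3} + \frac{1}{3} \left(-4\right)\right)\right) = - 294 \left(\left(-25\right) 484 - \frac{14}{3}\right) = - 294 \left(-12100 - \frac{14}{3}\right) = \left(-294\right) \left(- \frac{36314}{3}\right) = 3558772$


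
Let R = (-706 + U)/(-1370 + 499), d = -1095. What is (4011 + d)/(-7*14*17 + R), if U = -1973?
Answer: -2539836/1448407 ≈ -1.7535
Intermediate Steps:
R = 2679/871 (R = (-706 - 1973)/(-1370 + 499) = -2679/(-871) = -2679*(-1/871) = 2679/871 ≈ 3.0758)
(4011 + d)/(-7*14*17 + R) = (4011 - 1095)/(-7*14*17 + 2679/871) = 2916/(-98*17 + 2679/871) = 2916/(-1666 + 2679/871) = 2916/(-1448407/871) = 2916*(-871/1448407) = -2539836/1448407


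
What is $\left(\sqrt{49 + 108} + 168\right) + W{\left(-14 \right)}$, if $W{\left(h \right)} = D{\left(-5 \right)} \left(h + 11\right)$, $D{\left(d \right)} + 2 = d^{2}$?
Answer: $99 + \sqrt{157} \approx 111.53$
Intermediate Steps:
$D{\left(d \right)} = -2 + d^{2}$
$W{\left(h \right)} = 253 + 23 h$ ($W{\left(h \right)} = \left(-2 + \left(-5\right)^{2}\right) \left(h + 11\right) = \left(-2 + 25\right) \left(11 + h\right) = 23 \left(11 + h\right) = 253 + 23 h$)
$\left(\sqrt{49 + 108} + 168\right) + W{\left(-14 \right)} = \left(\sqrt{49 + 108} + 168\right) + \left(253 + 23 \left(-14\right)\right) = \left(\sqrt{157} + 168\right) + \left(253 - 322\right) = \left(168 + \sqrt{157}\right) - 69 = 99 + \sqrt{157}$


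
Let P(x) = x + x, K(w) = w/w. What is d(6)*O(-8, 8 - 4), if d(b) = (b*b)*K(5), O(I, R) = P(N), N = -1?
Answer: -72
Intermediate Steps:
K(w) = 1
P(x) = 2*x
O(I, R) = -2 (O(I, R) = 2*(-1) = -2)
d(b) = b² (d(b) = (b*b)*1 = b²*1 = b²)
d(6)*O(-8, 8 - 4) = 6²*(-2) = 36*(-2) = -72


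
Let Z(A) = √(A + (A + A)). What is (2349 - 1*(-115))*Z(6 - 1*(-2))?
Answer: 4928*√6 ≈ 12071.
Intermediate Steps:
Z(A) = √3*√A (Z(A) = √(A + 2*A) = √(3*A) = √3*√A)
(2349 - 1*(-115))*Z(6 - 1*(-2)) = (2349 - 1*(-115))*(√3*√(6 - 1*(-2))) = (2349 + 115)*(√3*√(6 + 2)) = 2464*(√3*√8) = 2464*(√3*(2*√2)) = 2464*(2*√6) = 4928*√6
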